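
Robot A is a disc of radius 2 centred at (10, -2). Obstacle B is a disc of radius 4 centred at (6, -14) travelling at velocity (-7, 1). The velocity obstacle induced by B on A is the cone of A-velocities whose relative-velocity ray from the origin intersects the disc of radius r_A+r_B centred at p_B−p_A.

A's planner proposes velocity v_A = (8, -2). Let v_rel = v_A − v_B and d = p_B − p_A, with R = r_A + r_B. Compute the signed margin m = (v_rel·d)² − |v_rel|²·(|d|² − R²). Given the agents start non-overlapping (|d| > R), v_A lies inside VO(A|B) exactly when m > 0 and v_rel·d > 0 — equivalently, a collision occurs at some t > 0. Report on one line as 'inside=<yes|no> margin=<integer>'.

d = (-4, -12),  |d|² = 160;  R = 2+4 = 6,  c = 160−6² = 124
v_rel = (15, -3),  |v_rel|² = 234;  v_rel·d = (15)·(-4) + (-3)·(-12) = -24
234·t² + 48·t + 124 = 0  ⇒  m = (-24)² − 234·124 = -28440
m = -28440 < 0,  v_rel·d = -24 < 0  ⇒  outside

inside=no margin=-28440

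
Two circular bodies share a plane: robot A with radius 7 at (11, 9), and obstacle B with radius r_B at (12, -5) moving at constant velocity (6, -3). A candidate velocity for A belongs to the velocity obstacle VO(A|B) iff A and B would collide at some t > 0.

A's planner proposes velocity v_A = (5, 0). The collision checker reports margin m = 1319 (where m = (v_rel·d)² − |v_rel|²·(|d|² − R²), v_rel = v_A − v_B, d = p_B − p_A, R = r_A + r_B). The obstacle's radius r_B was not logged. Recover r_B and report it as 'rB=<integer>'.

m = 1319
d = (1, -14);  v_rel = (-1, 3),  |v_rel|² = 10
v_rel×d = (-1)·(-14) − (3)·(1) = 11
since m = R²·10 − 11²:  R² = (121 + 1319) / 10 = 144
R = √144 = 12  ⇒  r_B = 12 − 7 = 5

rB=5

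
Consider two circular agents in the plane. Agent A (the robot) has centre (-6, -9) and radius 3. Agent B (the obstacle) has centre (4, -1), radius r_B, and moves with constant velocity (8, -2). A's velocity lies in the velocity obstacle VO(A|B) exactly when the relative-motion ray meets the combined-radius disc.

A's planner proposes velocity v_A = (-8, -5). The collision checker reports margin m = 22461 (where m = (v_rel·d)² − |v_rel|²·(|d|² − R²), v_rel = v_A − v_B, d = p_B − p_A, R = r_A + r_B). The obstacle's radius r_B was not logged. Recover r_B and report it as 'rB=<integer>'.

m = 22461
d = (10, 8);  v_rel = (-16, -3),  |v_rel|² = 265
v_rel×d = (-16)·(8) − (-3)·(10) = -98
since m = R²·265 − (-98)²:  R² = (9604 + 22461) / 265 = 121
R = √121 = 11  ⇒  r_B = 11 − 3 = 8

rB=8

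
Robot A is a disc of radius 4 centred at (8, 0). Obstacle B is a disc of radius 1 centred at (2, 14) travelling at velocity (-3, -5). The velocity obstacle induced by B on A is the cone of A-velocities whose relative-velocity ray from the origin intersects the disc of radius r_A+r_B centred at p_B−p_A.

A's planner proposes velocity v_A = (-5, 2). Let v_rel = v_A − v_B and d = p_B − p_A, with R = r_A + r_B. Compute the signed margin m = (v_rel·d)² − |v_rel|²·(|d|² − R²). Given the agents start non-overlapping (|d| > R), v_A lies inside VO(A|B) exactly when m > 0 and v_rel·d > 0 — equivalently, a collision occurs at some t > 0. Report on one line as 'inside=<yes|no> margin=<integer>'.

d = (-6, 14),  |d|² = 232;  R = 4+1 = 5,  c = 232−5² = 207
v_rel = (-2, 7),  |v_rel|² = 53;  v_rel·d = (-2)·(-6) + (7)·(14) = 110
53·t² − 220·t + 207 = 0  ⇒  m = 110² − 53·207 = 1129
m = 1129 > 0,  v_rel·d = 110 > 0  ⇒  inside

inside=yes margin=1129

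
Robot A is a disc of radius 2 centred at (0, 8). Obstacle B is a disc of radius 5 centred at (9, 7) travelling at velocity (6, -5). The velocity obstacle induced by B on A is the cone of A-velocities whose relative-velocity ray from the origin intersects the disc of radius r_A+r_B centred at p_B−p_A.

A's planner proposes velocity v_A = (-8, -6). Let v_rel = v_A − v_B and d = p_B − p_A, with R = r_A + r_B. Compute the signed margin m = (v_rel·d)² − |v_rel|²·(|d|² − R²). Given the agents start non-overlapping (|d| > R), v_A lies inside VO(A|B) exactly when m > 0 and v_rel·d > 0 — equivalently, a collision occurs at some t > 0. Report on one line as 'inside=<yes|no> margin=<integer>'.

d = (9, -1),  |d|² = 82;  R = 2+5 = 7,  c = 82−7² = 33
v_rel = (-14, -1),  |v_rel|² = 197;  v_rel·d = (-14)·(9) + (-1)·(-1) = -125
197·t² + 250·t + 33 = 0  ⇒  m = (-125)² − 197·33 = 9124
m = 9124 > 0,  v_rel·d = -125 < 0  ⇒  outside

inside=no margin=9124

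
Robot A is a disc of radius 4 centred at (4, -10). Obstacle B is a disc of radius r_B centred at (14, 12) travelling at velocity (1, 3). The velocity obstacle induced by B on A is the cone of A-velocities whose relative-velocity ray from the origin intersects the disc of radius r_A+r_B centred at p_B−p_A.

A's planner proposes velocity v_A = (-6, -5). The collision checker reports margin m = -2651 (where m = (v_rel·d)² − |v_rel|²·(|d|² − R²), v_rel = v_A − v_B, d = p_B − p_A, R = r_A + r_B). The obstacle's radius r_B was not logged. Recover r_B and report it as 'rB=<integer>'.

m = -2651
d = (10, 22);  v_rel = (-7, -8),  |v_rel|² = 113
v_rel×d = (-7)·(22) − (-8)·(10) = -74
since m = R²·113 − (-74)²:  R² = (5476 + -2651) / 113 = 25
R = √25 = 5  ⇒  r_B = 5 − 4 = 1

rB=1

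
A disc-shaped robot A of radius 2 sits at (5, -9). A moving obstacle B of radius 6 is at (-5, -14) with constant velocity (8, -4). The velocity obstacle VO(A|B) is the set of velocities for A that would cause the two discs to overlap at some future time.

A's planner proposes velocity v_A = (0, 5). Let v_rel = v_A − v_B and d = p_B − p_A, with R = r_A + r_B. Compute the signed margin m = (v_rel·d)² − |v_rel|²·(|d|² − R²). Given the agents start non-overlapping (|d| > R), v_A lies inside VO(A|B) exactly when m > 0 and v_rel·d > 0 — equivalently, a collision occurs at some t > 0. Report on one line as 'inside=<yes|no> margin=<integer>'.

d = (-10, -5),  |d|² = 125;  R = 2+6 = 8,  c = 125−8² = 61
v_rel = (-8, 9),  |v_rel|² = 145;  v_rel·d = (-8)·(-10) + (9)·(-5) = 35
145·t² − 70·t + 61 = 0  ⇒  m = 35² − 145·61 = -7620
m = -7620 < 0,  v_rel·d = 35 > 0  ⇒  outside

inside=no margin=-7620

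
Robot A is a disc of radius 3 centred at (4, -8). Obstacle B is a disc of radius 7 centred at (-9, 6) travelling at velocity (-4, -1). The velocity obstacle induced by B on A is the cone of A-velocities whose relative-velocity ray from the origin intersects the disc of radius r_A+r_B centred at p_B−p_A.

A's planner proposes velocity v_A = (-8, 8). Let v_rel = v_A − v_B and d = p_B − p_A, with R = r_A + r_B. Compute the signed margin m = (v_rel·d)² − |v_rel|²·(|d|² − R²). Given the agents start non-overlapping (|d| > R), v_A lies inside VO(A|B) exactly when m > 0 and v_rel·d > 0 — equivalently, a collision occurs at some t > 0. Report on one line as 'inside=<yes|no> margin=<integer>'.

d = (-13, 14),  |d|² = 365;  R = 3+7 = 10,  c = 365−10² = 265
v_rel = (-4, 9),  |v_rel|² = 97;  v_rel·d = (-4)·(-13) + (9)·(14) = 178
97·t² − 356·t + 265 = 0  ⇒  m = 178² − 97·265 = 5979
m = 5979 > 0,  v_rel·d = 178 > 0  ⇒  inside

inside=yes margin=5979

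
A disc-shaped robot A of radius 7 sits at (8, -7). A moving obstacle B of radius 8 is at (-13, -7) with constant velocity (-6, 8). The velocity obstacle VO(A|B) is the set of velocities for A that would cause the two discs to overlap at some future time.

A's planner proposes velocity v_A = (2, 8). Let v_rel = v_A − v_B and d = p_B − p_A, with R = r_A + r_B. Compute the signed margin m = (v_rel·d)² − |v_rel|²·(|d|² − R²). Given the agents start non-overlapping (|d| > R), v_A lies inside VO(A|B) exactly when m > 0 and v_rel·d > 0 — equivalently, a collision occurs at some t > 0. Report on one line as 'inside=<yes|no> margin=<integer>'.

d = (-21, 0),  |d|² = 441;  R = 7+8 = 15,  c = 441−15² = 216
v_rel = (8, 0),  |v_rel|² = 64;  v_rel·d = (8)·(-21) + (0)·(0) = -168
64·t² + 336·t + 216 = 0  ⇒  m = (-168)² − 64·216 = 14400
m = 14400 > 0,  v_rel·d = -168 < 0  ⇒  outside

inside=no margin=14400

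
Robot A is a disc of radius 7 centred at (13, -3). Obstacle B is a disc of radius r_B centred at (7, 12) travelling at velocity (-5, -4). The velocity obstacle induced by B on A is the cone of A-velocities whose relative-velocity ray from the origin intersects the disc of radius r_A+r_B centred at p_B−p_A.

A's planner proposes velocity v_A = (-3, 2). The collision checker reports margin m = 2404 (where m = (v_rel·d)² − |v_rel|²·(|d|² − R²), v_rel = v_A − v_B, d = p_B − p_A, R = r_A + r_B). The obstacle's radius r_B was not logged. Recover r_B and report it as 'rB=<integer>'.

m = 2404
d = (-6, 15);  v_rel = (2, 6),  |v_rel|² = 40
v_rel×d = (2)·(15) − (6)·(-6) = 66
since m = R²·40 − 66²:  R² = (4356 + 2404) / 40 = 169
R = √169 = 13  ⇒  r_B = 13 − 7 = 6

rB=6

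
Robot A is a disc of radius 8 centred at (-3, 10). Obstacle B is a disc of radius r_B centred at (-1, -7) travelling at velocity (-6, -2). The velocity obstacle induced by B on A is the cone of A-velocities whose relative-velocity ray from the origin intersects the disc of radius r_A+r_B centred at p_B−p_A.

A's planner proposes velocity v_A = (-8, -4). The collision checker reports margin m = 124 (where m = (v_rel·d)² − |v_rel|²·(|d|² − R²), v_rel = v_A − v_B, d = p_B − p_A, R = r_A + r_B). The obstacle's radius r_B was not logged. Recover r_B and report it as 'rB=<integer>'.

m = 124
d = (2, -17);  v_rel = (-2, -2),  |v_rel|² = 8
v_rel×d = (-2)·(-17) − (-2)·(2) = 38
since m = R²·8 − 38²:  R² = (1444 + 124) / 8 = 196
R = √196 = 14  ⇒  r_B = 14 − 8 = 6

rB=6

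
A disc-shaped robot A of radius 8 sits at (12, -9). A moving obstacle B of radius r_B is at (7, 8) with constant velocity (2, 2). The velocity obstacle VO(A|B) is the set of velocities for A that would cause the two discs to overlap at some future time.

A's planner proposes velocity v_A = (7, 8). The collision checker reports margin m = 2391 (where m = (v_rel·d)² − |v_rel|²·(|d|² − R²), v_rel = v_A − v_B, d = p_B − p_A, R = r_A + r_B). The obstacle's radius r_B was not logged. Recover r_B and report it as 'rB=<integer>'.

m = 2391
d = (-5, 17);  v_rel = (5, 6),  |v_rel|² = 61
v_rel×d = (5)·(17) − (6)·(-5) = 115
since m = R²·61 − 115²:  R² = (13225 + 2391) / 61 = 256
R = √256 = 16  ⇒  r_B = 16 − 8 = 8

rB=8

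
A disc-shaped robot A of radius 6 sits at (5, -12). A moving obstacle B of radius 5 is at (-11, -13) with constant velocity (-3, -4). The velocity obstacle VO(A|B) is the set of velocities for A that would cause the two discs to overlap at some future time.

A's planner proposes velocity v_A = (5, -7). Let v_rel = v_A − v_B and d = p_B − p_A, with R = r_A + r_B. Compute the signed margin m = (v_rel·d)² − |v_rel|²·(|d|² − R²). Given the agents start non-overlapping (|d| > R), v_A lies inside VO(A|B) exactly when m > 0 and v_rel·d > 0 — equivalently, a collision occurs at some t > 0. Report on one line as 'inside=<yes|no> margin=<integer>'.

d = (-16, -1),  |d|² = 257;  R = 6+5 = 11,  c = 257−11² = 136
v_rel = (8, -3),  |v_rel|² = 73;  v_rel·d = (8)·(-16) + (-3)·(-1) = -125
73·t² + 250·t + 136 = 0  ⇒  m = (-125)² − 73·136 = 5697
m = 5697 > 0,  v_rel·d = -125 < 0  ⇒  outside

inside=no margin=5697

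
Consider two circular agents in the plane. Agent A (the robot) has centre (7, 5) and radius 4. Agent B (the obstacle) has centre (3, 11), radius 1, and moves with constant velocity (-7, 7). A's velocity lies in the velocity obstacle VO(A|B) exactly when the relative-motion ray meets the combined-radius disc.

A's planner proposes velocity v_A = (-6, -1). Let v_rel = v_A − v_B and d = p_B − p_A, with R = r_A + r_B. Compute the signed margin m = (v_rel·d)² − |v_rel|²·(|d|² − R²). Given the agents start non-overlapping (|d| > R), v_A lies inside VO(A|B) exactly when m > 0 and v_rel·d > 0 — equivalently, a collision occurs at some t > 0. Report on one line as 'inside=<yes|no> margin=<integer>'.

d = (-4, 6),  |d|² = 52;  R = 4+1 = 5,  c = 52−5² = 27
v_rel = (1, -8),  |v_rel|² = 65;  v_rel·d = (1)·(-4) + (-8)·(6) = -52
65·t² + 104·t + 27 = 0  ⇒  m = (-52)² − 65·27 = 949
m = 949 > 0,  v_rel·d = -52 < 0  ⇒  outside

inside=no margin=949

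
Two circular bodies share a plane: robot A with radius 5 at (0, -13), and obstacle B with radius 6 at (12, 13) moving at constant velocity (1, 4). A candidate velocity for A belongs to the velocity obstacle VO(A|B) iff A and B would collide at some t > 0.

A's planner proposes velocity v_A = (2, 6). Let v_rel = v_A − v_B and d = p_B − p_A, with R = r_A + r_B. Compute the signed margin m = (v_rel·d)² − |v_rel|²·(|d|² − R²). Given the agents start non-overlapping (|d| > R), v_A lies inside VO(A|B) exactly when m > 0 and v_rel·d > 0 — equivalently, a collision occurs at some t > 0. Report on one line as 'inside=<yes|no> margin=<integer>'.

d = (12, 26),  |d|² = 820;  R = 5+6 = 11,  c = 820−11² = 699
v_rel = (1, 2),  |v_rel|² = 5;  v_rel·d = (1)·(12) + (2)·(26) = 64
5·t² − 128·t + 699 = 0  ⇒  m = 64² − 5·699 = 601
m = 601 > 0,  v_rel·d = 64 > 0  ⇒  inside

inside=yes margin=601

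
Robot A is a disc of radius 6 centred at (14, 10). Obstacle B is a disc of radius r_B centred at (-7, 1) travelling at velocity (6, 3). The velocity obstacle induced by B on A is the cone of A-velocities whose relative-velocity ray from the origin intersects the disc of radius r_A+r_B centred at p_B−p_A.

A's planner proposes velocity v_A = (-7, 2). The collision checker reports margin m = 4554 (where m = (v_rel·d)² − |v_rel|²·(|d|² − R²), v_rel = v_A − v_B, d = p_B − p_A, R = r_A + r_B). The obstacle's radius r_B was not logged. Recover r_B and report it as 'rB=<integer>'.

m = 4554
d = (-21, -9);  v_rel = (-13, -1),  |v_rel|² = 170
v_rel×d = (-13)·(-9) − (-1)·(-21) = 96
since m = R²·170 − 96²:  R² = (9216 + 4554) / 170 = 81
R = √81 = 9  ⇒  r_B = 9 − 6 = 3

rB=3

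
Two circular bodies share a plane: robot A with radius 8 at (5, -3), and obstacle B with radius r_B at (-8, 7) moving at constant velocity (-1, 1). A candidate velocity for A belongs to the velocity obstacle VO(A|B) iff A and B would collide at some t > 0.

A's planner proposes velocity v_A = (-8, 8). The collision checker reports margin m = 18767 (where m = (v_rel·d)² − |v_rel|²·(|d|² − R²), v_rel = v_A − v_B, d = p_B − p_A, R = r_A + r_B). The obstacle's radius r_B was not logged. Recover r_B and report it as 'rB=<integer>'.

m = 18767
d = (-13, 10);  v_rel = (-7, 7),  |v_rel|² = 98
v_rel×d = (-7)·(10) − (7)·(-13) = 21
since m = R²·98 − 21²:  R² = (441 + 18767) / 98 = 196
R = √196 = 14  ⇒  r_B = 14 − 8 = 6

rB=6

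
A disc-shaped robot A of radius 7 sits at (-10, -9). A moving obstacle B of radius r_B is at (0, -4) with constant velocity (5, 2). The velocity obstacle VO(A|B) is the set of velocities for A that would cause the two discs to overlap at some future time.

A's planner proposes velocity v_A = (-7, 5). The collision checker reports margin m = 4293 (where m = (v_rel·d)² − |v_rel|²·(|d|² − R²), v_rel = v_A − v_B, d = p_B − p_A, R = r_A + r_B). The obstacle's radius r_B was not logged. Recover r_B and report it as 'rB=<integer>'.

m = 4293
d = (10, 5);  v_rel = (-12, 3),  |v_rel|² = 153
v_rel×d = (-12)·(5) − (3)·(10) = -90
since m = R²·153 − (-90)²:  R² = (8100 + 4293) / 153 = 81
R = √81 = 9  ⇒  r_B = 9 − 7 = 2

rB=2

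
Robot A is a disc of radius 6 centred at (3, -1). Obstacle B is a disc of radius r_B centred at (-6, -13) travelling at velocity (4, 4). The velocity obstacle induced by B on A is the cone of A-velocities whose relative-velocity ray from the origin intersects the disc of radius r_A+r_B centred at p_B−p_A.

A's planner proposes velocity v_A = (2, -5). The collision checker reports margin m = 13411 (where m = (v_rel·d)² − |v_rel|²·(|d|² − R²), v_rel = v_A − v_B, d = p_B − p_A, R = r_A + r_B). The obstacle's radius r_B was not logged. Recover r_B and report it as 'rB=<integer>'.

m = 13411
d = (-9, -12);  v_rel = (-2, -9),  |v_rel|² = 85
v_rel×d = (-2)·(-12) − (-9)·(-9) = -57
since m = R²·85 − (-57)²:  R² = (3249 + 13411) / 85 = 196
R = √196 = 14  ⇒  r_B = 14 − 6 = 8

rB=8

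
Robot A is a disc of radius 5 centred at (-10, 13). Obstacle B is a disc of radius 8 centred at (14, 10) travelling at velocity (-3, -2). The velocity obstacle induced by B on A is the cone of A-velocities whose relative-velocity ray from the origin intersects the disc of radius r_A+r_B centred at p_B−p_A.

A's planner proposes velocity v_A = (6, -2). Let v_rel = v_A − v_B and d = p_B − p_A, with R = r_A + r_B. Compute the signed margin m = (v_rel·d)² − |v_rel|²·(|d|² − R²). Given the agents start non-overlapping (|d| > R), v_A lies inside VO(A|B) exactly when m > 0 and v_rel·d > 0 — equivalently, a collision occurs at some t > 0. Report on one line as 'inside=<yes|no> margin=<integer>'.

d = (24, -3),  |d|² = 585;  R = 5+8 = 13,  c = 585−13² = 416
v_rel = (9, 0),  |v_rel|² = 81;  v_rel·d = (9)·(24) + (0)·(-3) = 216
81·t² − 432·t + 416 = 0  ⇒  m = 216² − 81·416 = 12960
m = 12960 > 0,  v_rel·d = 216 > 0  ⇒  inside

inside=yes margin=12960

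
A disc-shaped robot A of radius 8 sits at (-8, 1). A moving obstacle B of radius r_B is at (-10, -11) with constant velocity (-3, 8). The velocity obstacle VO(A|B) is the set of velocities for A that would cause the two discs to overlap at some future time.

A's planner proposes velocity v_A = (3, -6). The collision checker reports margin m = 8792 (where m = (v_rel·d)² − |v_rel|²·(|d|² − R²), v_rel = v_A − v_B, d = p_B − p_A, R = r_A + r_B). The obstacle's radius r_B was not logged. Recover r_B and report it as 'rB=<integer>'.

m = 8792
d = (-2, -12);  v_rel = (6, -14),  |v_rel|² = 232
v_rel×d = (6)·(-12) − (-14)·(-2) = -100
since m = R²·232 − (-100)²:  R² = (10000 + 8792) / 232 = 81
R = √81 = 9  ⇒  r_B = 9 − 8 = 1

rB=1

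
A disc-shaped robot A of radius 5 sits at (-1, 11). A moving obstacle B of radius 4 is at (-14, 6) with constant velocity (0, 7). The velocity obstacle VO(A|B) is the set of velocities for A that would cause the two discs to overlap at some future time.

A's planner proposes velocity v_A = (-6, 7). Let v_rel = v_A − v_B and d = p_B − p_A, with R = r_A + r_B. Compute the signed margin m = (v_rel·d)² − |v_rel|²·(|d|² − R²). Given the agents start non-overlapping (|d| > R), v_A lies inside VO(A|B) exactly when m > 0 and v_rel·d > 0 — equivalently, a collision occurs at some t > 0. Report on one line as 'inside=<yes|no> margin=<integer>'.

d = (-13, -5),  |d|² = 194;  R = 5+4 = 9,  c = 194−9² = 113
v_rel = (-6, 0),  |v_rel|² = 36;  v_rel·d = (-6)·(-13) + (0)·(-5) = 78
36·t² − 156·t + 113 = 0  ⇒  m = 78² − 36·113 = 2016
m = 2016 > 0,  v_rel·d = 78 > 0  ⇒  inside

inside=yes margin=2016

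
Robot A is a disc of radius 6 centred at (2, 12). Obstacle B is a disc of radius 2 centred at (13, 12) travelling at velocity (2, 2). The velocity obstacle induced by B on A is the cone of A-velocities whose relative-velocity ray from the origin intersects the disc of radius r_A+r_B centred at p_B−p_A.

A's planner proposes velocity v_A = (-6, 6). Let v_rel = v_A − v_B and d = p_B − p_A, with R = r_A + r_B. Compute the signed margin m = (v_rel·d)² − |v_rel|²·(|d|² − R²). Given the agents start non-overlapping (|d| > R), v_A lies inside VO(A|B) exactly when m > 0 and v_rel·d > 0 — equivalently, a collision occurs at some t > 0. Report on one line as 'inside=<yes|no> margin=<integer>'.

d = (11, 0),  |d|² = 121;  R = 6+2 = 8,  c = 121−8² = 57
v_rel = (-8, 4),  |v_rel|² = 80;  v_rel·d = (-8)·(11) + (4)·(0) = -88
80·t² + 176·t + 57 = 0  ⇒  m = (-88)² − 80·57 = 3184
m = 3184 > 0,  v_rel·d = -88 < 0  ⇒  outside

inside=no margin=3184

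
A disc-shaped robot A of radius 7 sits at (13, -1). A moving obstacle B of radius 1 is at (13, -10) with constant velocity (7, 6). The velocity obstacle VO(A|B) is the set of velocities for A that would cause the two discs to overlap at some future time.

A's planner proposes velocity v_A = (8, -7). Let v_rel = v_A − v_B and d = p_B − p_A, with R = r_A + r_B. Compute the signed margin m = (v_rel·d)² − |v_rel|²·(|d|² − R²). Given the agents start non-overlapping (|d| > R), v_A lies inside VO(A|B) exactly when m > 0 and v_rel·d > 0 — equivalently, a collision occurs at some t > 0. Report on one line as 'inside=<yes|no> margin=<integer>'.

d = (0, -9),  |d|² = 81;  R = 7+1 = 8,  c = 81−8² = 17
v_rel = (1, -13),  |v_rel|² = 170;  v_rel·d = (1)·(0) + (-13)·(-9) = 117
170·t² − 234·t + 17 = 0  ⇒  m = 117² − 170·17 = 10799
m = 10799 > 0,  v_rel·d = 117 > 0  ⇒  inside

inside=yes margin=10799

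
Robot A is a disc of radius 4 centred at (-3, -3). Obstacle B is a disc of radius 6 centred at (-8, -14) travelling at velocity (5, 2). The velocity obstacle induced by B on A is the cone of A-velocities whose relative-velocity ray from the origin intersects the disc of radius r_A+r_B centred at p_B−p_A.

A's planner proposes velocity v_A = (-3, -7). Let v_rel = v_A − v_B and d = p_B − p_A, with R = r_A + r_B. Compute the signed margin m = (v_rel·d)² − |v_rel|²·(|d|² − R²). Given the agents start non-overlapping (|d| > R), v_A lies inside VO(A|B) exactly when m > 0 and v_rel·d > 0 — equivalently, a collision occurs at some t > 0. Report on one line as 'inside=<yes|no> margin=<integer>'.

d = (-5, -11),  |d|² = 146;  R = 4+6 = 10,  c = 146−10² = 46
v_rel = (-8, -9),  |v_rel|² = 145;  v_rel·d = (-8)·(-5) + (-9)·(-11) = 139
145·t² − 278·t + 46 = 0  ⇒  m = 139² − 145·46 = 12651
m = 12651 > 0,  v_rel·d = 139 > 0  ⇒  inside

inside=yes margin=12651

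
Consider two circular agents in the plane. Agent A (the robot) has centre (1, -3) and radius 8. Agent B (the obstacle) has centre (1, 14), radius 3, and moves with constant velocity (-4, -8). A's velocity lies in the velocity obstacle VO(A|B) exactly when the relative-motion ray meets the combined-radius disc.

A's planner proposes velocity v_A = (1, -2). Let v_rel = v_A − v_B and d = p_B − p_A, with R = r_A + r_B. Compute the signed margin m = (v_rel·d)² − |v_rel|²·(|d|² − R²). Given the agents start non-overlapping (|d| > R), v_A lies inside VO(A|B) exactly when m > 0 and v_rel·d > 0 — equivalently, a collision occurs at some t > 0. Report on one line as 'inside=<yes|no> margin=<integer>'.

d = (0, 17),  |d|² = 289;  R = 8+3 = 11,  c = 289−11² = 168
v_rel = (5, 6),  |v_rel|² = 61;  v_rel·d = (5)·(0) + (6)·(17) = 102
61·t² − 204·t + 168 = 0  ⇒  m = 102² − 61·168 = 156
m = 156 > 0,  v_rel·d = 102 > 0  ⇒  inside

inside=yes margin=156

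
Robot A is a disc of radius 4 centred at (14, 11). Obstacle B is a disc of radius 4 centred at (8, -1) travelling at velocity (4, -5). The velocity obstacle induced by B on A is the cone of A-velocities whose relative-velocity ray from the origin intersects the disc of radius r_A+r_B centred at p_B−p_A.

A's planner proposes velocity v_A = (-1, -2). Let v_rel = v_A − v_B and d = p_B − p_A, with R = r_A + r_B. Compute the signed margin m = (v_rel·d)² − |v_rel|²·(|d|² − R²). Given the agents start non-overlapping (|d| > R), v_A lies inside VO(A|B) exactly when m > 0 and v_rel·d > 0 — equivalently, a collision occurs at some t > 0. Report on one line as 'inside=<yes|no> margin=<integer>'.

d = (-6, -12),  |d|² = 180;  R = 4+4 = 8,  c = 180−8² = 116
v_rel = (-5, 3),  |v_rel|² = 34;  v_rel·d = (-5)·(-6) + (3)·(-12) = -6
34·t² + 12·t + 116 = 0  ⇒  m = (-6)² − 34·116 = -3908
m = -3908 < 0,  v_rel·d = -6 < 0  ⇒  outside

inside=no margin=-3908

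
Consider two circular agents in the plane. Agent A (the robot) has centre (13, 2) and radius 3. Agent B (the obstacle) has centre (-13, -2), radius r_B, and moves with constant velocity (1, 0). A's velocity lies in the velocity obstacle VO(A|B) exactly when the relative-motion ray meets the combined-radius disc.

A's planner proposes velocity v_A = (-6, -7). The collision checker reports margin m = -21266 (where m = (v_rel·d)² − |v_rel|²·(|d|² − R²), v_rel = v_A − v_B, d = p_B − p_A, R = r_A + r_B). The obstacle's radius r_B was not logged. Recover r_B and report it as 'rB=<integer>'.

m = -21266
d = (-26, -4);  v_rel = (-7, -7),  |v_rel|² = 98
v_rel×d = (-7)·(-4) − (-7)·(-26) = -154
since m = R²·98 − (-154)²:  R² = (23716 + -21266) / 98 = 25
R = √25 = 5  ⇒  r_B = 5 − 3 = 2

rB=2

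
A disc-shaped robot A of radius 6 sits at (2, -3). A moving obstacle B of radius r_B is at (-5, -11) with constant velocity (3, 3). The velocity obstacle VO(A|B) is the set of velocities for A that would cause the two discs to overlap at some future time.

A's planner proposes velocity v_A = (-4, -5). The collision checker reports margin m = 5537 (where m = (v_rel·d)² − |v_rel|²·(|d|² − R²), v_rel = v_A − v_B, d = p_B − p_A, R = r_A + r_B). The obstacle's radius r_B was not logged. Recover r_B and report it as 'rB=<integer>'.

m = 5537
d = (-7, -8);  v_rel = (-7, -8),  |v_rel|² = 113
v_rel×d = (-7)·(-8) − (-8)·(-7) = 0
since m = R²·113 − 0²:  R² = (0 + 5537) / 113 = 49
R = √49 = 7  ⇒  r_B = 7 − 6 = 1

rB=1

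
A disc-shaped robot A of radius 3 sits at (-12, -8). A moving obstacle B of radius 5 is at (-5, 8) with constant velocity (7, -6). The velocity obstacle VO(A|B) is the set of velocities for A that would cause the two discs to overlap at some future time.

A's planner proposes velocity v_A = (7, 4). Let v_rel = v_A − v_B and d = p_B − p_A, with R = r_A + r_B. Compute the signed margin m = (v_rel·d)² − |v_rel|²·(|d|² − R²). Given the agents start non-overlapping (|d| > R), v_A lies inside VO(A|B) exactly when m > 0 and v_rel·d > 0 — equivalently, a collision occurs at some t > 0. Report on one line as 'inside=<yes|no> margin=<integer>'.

d = (7, 16),  |d|² = 305;  R = 3+5 = 8,  c = 305−8² = 241
v_rel = (0, 10),  |v_rel|² = 100;  v_rel·d = (0)·(7) + (10)·(16) = 160
100·t² − 320·t + 241 = 0  ⇒  m = 160² − 100·241 = 1500
m = 1500 > 0,  v_rel·d = 160 > 0  ⇒  inside

inside=yes margin=1500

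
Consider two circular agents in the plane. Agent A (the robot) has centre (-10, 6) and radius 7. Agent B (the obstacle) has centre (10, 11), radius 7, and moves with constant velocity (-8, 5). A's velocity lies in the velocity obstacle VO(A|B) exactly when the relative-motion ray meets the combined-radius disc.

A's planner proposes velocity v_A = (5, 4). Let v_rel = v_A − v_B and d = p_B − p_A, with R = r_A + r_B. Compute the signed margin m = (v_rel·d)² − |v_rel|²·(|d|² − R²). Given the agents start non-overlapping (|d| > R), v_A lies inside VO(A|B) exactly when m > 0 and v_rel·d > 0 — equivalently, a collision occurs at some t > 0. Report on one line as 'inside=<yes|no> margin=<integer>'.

d = (20, 5),  |d|² = 425;  R = 7+7 = 14,  c = 425−14² = 229
v_rel = (13, -1),  |v_rel|² = 170;  v_rel·d = (13)·(20) + (-1)·(5) = 255
170·t² − 510·t + 229 = 0  ⇒  m = 255² − 170·229 = 26095
m = 26095 > 0,  v_rel·d = 255 > 0  ⇒  inside

inside=yes margin=26095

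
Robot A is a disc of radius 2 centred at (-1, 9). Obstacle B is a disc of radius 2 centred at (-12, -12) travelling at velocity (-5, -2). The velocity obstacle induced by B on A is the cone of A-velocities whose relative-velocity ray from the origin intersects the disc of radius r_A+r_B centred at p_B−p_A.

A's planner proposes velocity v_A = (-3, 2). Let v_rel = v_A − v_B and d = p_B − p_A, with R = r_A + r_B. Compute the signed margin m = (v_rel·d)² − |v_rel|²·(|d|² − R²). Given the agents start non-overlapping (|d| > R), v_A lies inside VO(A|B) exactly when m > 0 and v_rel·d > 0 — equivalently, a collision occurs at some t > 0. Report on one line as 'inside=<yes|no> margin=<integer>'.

d = (-11, -21),  |d|² = 562;  R = 2+2 = 4,  c = 562−4² = 546
v_rel = (2, 4),  |v_rel|² = 20;  v_rel·d = (2)·(-11) + (4)·(-21) = -106
20·t² + 212·t + 546 = 0  ⇒  m = (-106)² − 20·546 = 316
m = 316 > 0,  v_rel·d = -106 < 0  ⇒  outside

inside=no margin=316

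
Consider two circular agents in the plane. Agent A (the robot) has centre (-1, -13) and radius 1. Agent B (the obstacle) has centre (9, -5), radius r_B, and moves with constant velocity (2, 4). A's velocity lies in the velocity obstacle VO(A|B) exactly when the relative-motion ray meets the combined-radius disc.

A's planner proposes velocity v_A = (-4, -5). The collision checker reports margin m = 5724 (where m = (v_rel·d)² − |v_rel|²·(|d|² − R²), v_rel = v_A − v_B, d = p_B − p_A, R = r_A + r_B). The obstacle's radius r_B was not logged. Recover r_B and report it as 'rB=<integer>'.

m = 5724
d = (10, 8);  v_rel = (-6, -9),  |v_rel|² = 117
v_rel×d = (-6)·(8) − (-9)·(10) = 42
since m = R²·117 − 42²:  R² = (1764 + 5724) / 117 = 64
R = √64 = 8  ⇒  r_B = 8 − 1 = 7

rB=7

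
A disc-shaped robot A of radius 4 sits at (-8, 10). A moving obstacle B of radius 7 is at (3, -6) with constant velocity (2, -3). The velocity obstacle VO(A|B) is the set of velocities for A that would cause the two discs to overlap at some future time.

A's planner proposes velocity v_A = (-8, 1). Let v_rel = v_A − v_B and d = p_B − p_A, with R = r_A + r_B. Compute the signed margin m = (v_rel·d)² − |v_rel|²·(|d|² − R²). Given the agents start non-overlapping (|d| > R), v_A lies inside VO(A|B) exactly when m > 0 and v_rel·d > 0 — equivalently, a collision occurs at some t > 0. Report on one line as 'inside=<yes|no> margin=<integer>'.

d = (11, -16),  |d|² = 377;  R = 4+7 = 11,  c = 377−11² = 256
v_rel = (-10, 4),  |v_rel|² = 116;  v_rel·d = (-10)·(11) + (4)·(-16) = -174
116·t² + 348·t + 256 = 0  ⇒  m = (-174)² − 116·256 = 580
m = 580 > 0,  v_rel·d = -174 < 0  ⇒  outside

inside=no margin=580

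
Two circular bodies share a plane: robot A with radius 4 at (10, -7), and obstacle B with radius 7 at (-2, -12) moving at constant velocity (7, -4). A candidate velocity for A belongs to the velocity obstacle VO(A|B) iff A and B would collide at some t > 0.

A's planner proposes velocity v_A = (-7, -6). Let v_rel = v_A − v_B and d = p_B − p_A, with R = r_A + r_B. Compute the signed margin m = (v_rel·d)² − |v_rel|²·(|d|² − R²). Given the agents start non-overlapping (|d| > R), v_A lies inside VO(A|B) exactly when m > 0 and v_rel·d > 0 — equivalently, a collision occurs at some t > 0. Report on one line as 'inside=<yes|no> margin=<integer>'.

d = (-12, -5),  |d|² = 169;  R = 4+7 = 11,  c = 169−11² = 48
v_rel = (-14, -2),  |v_rel|² = 200;  v_rel·d = (-14)·(-12) + (-2)·(-5) = 178
200·t² − 356·t + 48 = 0  ⇒  m = 178² − 200·48 = 22084
m = 22084 > 0,  v_rel·d = 178 > 0  ⇒  inside

inside=yes margin=22084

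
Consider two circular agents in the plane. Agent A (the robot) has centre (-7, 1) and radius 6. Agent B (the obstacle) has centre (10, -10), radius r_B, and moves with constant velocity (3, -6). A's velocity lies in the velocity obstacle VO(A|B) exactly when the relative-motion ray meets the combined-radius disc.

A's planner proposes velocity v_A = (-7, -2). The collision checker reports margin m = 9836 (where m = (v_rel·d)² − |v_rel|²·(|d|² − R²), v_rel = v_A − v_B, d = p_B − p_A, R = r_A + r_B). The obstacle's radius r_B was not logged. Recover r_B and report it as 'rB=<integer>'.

m = 9836
d = (17, -11);  v_rel = (-10, 4),  |v_rel|² = 116
v_rel×d = (-10)·(-11) − (4)·(17) = 42
since m = R²·116 − 42²:  R² = (1764 + 9836) / 116 = 100
R = √100 = 10  ⇒  r_B = 10 − 6 = 4

rB=4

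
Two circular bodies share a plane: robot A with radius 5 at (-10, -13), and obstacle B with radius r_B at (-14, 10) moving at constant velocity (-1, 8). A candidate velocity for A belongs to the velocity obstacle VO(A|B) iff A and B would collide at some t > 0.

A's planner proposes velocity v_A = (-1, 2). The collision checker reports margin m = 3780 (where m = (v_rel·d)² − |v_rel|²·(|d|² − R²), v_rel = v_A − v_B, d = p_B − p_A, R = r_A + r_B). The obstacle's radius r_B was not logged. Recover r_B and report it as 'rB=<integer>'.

m = 3780
d = (-4, 23);  v_rel = (0, -6),  |v_rel|² = 36
v_rel×d = (0)·(23) − (-6)·(-4) = -24
since m = R²·36 − (-24)²:  R² = (576 + 3780) / 36 = 121
R = √121 = 11  ⇒  r_B = 11 − 5 = 6

rB=6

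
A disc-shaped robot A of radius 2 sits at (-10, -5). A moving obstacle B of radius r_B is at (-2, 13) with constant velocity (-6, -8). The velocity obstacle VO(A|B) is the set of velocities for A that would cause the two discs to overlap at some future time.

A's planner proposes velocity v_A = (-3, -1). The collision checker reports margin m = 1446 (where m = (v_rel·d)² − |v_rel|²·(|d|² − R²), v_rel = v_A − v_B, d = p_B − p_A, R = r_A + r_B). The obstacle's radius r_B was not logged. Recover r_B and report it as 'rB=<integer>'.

m = 1446
d = (8, 18);  v_rel = (3, 7),  |v_rel|² = 58
v_rel×d = (3)·(18) − (7)·(8) = -2
since m = R²·58 − (-2)²:  R² = (4 + 1446) / 58 = 25
R = √25 = 5  ⇒  r_B = 5 − 2 = 3

rB=3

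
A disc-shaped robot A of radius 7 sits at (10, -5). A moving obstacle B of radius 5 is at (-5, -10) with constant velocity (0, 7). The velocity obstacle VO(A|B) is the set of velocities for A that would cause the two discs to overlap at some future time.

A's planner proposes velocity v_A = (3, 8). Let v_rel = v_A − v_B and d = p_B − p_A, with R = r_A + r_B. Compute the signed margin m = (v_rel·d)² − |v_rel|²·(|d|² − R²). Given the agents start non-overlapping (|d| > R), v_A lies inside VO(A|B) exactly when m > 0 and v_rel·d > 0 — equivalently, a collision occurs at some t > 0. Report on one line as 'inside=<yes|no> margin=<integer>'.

d = (-15, -5),  |d|² = 250;  R = 7+5 = 12,  c = 250−12² = 106
v_rel = (3, 1),  |v_rel|² = 10;  v_rel·d = (3)·(-15) + (1)·(-5) = -50
10·t² + 100·t + 106 = 0  ⇒  m = (-50)² − 10·106 = 1440
m = 1440 > 0,  v_rel·d = -50 < 0  ⇒  outside

inside=no margin=1440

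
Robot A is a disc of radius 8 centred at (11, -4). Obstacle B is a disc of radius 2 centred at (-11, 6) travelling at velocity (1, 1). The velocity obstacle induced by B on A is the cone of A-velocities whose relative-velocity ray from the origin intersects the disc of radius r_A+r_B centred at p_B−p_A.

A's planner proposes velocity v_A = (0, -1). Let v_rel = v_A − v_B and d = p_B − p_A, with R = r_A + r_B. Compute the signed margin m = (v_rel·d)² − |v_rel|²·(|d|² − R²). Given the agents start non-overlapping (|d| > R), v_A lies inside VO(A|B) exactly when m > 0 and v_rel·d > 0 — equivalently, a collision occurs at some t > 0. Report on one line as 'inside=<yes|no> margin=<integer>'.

d = (-22, 10),  |d|² = 584;  R = 8+2 = 10,  c = 584−10² = 484
v_rel = (-1, -2),  |v_rel|² = 5;  v_rel·d = (-1)·(-22) + (-2)·(10) = 2
5·t² − 4·t + 484 = 0  ⇒  m = 2² − 5·484 = -2416
m = -2416 < 0,  v_rel·d = 2 > 0  ⇒  outside

inside=no margin=-2416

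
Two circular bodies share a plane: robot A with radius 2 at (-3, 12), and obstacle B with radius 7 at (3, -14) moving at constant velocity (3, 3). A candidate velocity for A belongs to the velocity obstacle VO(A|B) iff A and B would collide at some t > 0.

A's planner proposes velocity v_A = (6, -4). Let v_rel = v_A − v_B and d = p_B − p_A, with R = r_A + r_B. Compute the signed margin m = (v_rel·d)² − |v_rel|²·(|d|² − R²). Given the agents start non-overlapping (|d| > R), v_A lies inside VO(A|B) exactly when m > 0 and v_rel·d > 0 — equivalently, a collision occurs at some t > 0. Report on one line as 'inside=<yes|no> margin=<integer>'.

d = (6, -26),  |d|² = 712;  R = 2+7 = 9,  c = 712−9² = 631
v_rel = (3, -7),  |v_rel|² = 58;  v_rel·d = (3)·(6) + (-7)·(-26) = 200
58·t² − 400·t + 631 = 0  ⇒  m = 200² − 58·631 = 3402
m = 3402 > 0,  v_rel·d = 200 > 0  ⇒  inside

inside=yes margin=3402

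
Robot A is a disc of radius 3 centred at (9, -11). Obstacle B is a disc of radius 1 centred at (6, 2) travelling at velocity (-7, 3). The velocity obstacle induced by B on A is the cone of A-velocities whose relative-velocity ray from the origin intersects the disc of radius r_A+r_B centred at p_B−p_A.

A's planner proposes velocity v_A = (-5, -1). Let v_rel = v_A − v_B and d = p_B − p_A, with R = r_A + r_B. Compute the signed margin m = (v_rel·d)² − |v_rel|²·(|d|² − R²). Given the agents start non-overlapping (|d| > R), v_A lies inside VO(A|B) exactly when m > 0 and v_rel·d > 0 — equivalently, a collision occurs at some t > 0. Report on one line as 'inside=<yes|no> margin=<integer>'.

d = (-3, 13),  |d|² = 178;  R = 3+1 = 4,  c = 178−4² = 162
v_rel = (2, -4),  |v_rel|² = 20;  v_rel·d = (2)·(-3) + (-4)·(13) = -58
20·t² + 116·t + 162 = 0  ⇒  m = (-58)² − 20·162 = 124
m = 124 > 0,  v_rel·d = -58 < 0  ⇒  outside

inside=no margin=124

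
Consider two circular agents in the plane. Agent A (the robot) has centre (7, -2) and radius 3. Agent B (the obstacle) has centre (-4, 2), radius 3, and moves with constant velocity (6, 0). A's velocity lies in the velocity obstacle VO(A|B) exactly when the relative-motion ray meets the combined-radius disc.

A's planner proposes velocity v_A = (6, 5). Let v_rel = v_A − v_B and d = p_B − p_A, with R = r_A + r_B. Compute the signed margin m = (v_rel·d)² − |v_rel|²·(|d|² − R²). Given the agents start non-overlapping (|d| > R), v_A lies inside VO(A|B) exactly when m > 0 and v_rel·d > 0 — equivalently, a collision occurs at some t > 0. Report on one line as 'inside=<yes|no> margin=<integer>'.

d = (-11, 4),  |d|² = 137;  R = 3+3 = 6,  c = 137−6² = 101
v_rel = (0, 5),  |v_rel|² = 25;  v_rel·d = (0)·(-11) + (5)·(4) = 20
25·t² − 40·t + 101 = 0  ⇒  m = 20² − 25·101 = -2125
m = -2125 < 0,  v_rel·d = 20 > 0  ⇒  outside

inside=no margin=-2125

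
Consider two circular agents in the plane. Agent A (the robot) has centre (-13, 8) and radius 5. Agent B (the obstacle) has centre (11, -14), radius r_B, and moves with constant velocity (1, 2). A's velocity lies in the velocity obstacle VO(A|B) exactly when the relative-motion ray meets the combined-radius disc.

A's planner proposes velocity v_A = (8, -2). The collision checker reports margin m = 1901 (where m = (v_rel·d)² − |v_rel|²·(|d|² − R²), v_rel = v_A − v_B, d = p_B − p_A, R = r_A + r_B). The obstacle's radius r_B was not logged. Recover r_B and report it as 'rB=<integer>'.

m = 1901
d = (24, -22);  v_rel = (7, -4),  |v_rel|² = 65
v_rel×d = (7)·(-22) − (-4)·(24) = -58
since m = R²·65 − (-58)²:  R² = (3364 + 1901) / 65 = 81
R = √81 = 9  ⇒  r_B = 9 − 5 = 4

rB=4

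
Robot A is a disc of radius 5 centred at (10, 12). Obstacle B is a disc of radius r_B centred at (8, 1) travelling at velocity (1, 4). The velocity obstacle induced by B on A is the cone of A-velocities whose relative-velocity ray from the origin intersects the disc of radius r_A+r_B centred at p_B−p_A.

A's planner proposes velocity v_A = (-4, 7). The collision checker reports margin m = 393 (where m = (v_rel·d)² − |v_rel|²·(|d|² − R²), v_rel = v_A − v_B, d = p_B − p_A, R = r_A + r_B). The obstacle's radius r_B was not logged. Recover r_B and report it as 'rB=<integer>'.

m = 393
d = (-2, -11);  v_rel = (-5, 3),  |v_rel|² = 34
v_rel×d = (-5)·(-11) − (3)·(-2) = 61
since m = R²·34 − 61²:  R² = (3721 + 393) / 34 = 121
R = √121 = 11  ⇒  r_B = 11 − 5 = 6

rB=6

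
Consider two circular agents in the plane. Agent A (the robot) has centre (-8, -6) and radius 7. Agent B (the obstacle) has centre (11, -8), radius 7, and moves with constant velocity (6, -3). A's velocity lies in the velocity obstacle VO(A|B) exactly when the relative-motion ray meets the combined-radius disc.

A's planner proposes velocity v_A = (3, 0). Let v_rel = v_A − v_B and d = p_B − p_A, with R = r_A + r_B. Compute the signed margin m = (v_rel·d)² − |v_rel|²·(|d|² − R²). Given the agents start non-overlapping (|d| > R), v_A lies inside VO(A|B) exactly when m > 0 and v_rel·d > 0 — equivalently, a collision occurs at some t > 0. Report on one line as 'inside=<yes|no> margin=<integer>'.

d = (19, -2),  |d|² = 365;  R = 7+7 = 14,  c = 365−14² = 169
v_rel = (-3, 3),  |v_rel|² = 18;  v_rel·d = (-3)·(19) + (3)·(-2) = -63
18·t² + 126·t + 169 = 0  ⇒  m = (-63)² − 18·169 = 927
m = 927 > 0,  v_rel·d = -63 < 0  ⇒  outside

inside=no margin=927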